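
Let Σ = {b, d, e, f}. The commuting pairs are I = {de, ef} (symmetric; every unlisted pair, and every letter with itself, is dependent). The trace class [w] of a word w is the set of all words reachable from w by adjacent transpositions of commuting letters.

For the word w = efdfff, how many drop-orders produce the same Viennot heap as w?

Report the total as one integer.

6

drop 0:e onto floor
drop 1:f onto floor
drop 2:d onto {1:f}
drop 3:f onto {2:d}
drop 4:f onto {3:f}
drop 5:f onto {4:f}
ground layer = {0:e, 1:f}
drop-orders for the pieces not yet dropped (sum over which currently-grounded one goes next):
  1 to go: {0} 1  {5} 1
  2 to go: {0,5} 2  {4,5} 1
  3 to go: {0,4,5} 3  {3,4,5} 1
  4 to go: {0,3,4,5} 4  {2,3,4,5} 1
  if 0:e drops first: 1 orders
  if 1:f drops first: 5 orders
heap linearizations: 6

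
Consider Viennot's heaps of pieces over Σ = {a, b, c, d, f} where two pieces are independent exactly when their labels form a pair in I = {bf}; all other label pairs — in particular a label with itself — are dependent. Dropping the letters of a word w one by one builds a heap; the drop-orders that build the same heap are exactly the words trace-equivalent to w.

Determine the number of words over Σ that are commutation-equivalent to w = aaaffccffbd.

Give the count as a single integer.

drop 0:a onto floor
drop 1:a onto {0:a}
drop 2:a onto {1:a}
drop 3:f onto {2:a}
drop 4:f onto {3:f}
drop 5:c onto {4:f}
drop 6:c onto {5:c}
drop 7:f onto {6:c}
drop 8:f onto {7:f}
drop 9:b onto {6:c}
drop 10:d onto {8:f, 9:b}
ground layer = {0:a}
drop-orders for the pieces not yet dropped (sum over which currently-grounded one goes next):
  1 to go: {10} 1
  2 to go: {8,10} 1  {9,10} 1
  3 to go: {7,8,10} 1  {8,9,10} 2
  4 to go: {7,8,9,10} 3
  5 to go: {6,7,8,9,10} 3
  6 to go: {5,6,7,8,9,10} 3
  7 to go: {4,5,6,7,8,9,10} 3
  8 to go: {3,4,5,6,7,8,9,10} 3
  9 to go: {2,3,4,5,6,7,8,9,10} 3
  if 0:a drops first: 3 orders

3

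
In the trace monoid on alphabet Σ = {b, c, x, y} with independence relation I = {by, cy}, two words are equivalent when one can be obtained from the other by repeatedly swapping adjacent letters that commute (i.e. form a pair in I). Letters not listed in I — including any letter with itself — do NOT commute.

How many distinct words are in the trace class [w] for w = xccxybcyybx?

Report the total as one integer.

drop 0:x onto floor
drop 1:c onto {0:x}
drop 2:c onto {1:c}
drop 3:x onto {2:c}
drop 4:y onto {3:x}
drop 5:b onto {3:x}
drop 6:c onto {5:b}
drop 7:y onto {4:y}
drop 8:y onto {7:y}
drop 9:b onto {6:c}
drop 10:x onto {8:y, 9:b}
ground layer = {0:x}
drop-orders for the pieces not yet dropped (sum over which currently-grounded one goes next):
  1 to go: {10} 1
  2 to go: {8,10} 1  {9,10} 1
  3 to go: {6,9,10} 1  {7,8,10} 1  {8,9,10} 2
  4 to go: {4,7,8,10} 1  {5,6,9,10} 1  {6,8,9,10} 3  {7,8,9,10} 3
  5 to go: {4,7,8,9,10} 4  {5,6,8,9,10} 4  {6,7,8,9,10} 6
  6 to go: {4,6,7,8,9,10} 10  {5,6,7,8,9,10} 10
  7 to go: {4,5,6,7,8,9,10} 20
  8 to go: {3,4,5,6,7,8,9,10} 20
  9 to go: {2,3,4,5,6,7,8,9,10} 20
  if 0:x drops first: 20 orders

20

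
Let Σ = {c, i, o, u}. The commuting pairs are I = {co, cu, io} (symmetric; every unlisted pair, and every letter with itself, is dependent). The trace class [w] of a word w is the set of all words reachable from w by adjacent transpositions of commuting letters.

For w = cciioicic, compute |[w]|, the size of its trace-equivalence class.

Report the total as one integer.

9

#0=c has no predecessor
#1=c depends on [0:c]
#2=i depends on [1:c]
#3=i depends on [2:i]
#4=o has no predecessor
#5=i depends on [3:i]
#6=c depends on [5:i]
#7=i depends on [6:c]
#8=c depends on [7:i]
sources: [0:c, 4:o]
N(rest) = Σ N(rest − s) over sources s of rest; N(one piece) = 1:
  size 1 → [4]=1  [8]=1
  size 2 → [4,8]=2  [7,8]=1
  size 3 → [4,7,8]=3  [6,7,8]=1
  size 4 → [4,6,7,8]=4  [5,6,7,8]=1
  size 5 → [3,5,6,7,8]=1  [4,5,6,7,8]=5
  size 6 → [2,3,5,6,7,8]=1  [3,4,5,6,7,8]=6
  size 7 → [1,2,3,5,6,7,8]=1  [2,3,4,5,6,7,8]=7
  first=0(c) contributes 8
  first=4(o) contributes 1
|[w]| = 9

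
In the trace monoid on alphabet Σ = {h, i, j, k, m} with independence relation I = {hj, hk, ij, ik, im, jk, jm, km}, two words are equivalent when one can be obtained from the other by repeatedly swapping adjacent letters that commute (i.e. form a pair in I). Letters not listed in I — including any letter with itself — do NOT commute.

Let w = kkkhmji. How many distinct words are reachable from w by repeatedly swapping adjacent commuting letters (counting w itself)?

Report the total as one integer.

280

piece 0:k — minimal
piece 1:k rests on {0:k}
piece 2:k rests on {1:k}
piece 3:h — minimal
piece 4:m rests on {3:h}
piece 5:j — minimal
piece 6:i rests on {3:h}
minimal pieces: {0:k, 3:h, 5:j}
ways to finish when only these pieces remain (= sum over removing one remaining piece with nothing left below it):
  1 left: {2}→1  {4}→1  {5}→1  {6}→1
  2 left: {1,2}→1  {2,4}→2  {2,5}→2  {2,6}→2  {4,5}→2  {4,6}→2  {5,6}→2
  3 left: {0,1,2}→1  {1,2,4}→3  {1,2,5}→3  {1,2,6}→3  {2,4,5}→6  {2,4,6}→6  {2,5,6}→6  {3,4,6}→2  {4,5,6}→6
  4 left: {0,1,2,4}→4  {0,1,2,5}→4  {0,1,2,6}→4  {1,2,4,5}→12  {1,2,4,6}→12  {1,2,5,6}→12  {2,3,4,6}→8  {2,4,5,6}→24  {3,4,5,6}→8
  5 left: {0,1,2,4,5}→20  {0,1,2,4,6}→20  {0,1,2,5,6}→20  {1,2,3,4,6}→20  {1,2,4,5,6}→60  {2,3,4,5,6}→40
  placing 0:k first → 120 extensions
  placing 3:h first → 120 extensions
  placing 5:j first → 40 extensions
total linear extensions = 280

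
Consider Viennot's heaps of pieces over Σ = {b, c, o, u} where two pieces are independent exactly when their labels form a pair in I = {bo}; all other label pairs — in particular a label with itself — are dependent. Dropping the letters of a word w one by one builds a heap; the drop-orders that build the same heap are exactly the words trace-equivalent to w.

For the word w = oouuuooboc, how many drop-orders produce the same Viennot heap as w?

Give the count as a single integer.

4

piece 0:o — minimal
piece 1:o rests on {0:o}
piece 2:u rests on {1:o}
piece 3:u rests on {2:u}
piece 4:u rests on {3:u}
piece 5:o rests on {4:u}
piece 6:o rests on {5:o}
piece 7:b rests on {4:u}
piece 8:o rests on {6:o}
piece 9:c rests on {7:b, 8:o}
minimal pieces: {0:o}
ways to finish when only these pieces remain (= sum over removing one remaining piece with nothing left below it):
  1 left: {9}→1
  2 left: {7,9}→1  {8,9}→1
  3 left: {6,8,9}→1  {7,8,9}→2
  4 left: {5,6,8,9}→1  {6,7,8,9}→3
  5 left: {5,6,7,8,9}→4
  6 left: {4,5,6,7,8,9}→4
  7 left: {3,4,5,6,7,8,9}→4
  8 left: {2,3,4,5,6,7,8,9}→4
  placing 0:o first → 4 extensions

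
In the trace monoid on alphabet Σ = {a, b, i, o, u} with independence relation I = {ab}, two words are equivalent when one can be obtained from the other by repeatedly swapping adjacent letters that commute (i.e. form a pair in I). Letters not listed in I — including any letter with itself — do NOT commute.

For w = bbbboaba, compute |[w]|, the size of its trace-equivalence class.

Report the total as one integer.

0(b) covers ∅
1(b) covers 0:b
2(b) covers 1:b
3(b) covers 2:b
4(o) covers 3:b
5(a) covers 4:o
6(b) covers 4:o
7(a) covers 5:a
floor of heap: 0:b
completions by unplaced set U, small U first (add the entries for U minus each lowest piece of U):
  |U|=1: {6}:1  {7}:1
  |U|=2: {5,7}:1  {6,7}:2
  |U|=3: {5,6,7}:3
  |U|=4: {4,5,6,7}:3
  |U|=5: {3,4,5,6,7}:3
  |U|=6: {2,3,4,5,6,7}:3
  start at 0(b): 3

3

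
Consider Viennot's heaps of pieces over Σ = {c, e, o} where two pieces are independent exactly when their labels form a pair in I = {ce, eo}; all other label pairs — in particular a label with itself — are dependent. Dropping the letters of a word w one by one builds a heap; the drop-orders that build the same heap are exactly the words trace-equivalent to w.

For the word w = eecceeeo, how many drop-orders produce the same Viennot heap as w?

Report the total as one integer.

56

piece 0:e — minimal
piece 1:e rests on {0:e}
piece 2:c — minimal
piece 3:c rests on {2:c}
piece 4:e rests on {1:e}
piece 5:e rests on {4:e}
piece 6:e rests on {5:e}
piece 7:o rests on {3:c}
minimal pieces: {0:e, 2:c}
ways to finish when only these pieces remain (= sum over removing one remaining piece with nothing left below it):
  1 left: {6}→1  {7}→1
  2 left: {3,7}→1  {5,6}→1  {6,7}→2
  3 left: {2,3,7}→1  {3,6,7}→3  {4,5,6}→1  {5,6,7}→3
  4 left: {1,4,5,6}→1  {2,3,6,7}→4  {3,5,6,7}→6  {4,5,6,7}→4
  5 left: {0,1,4,5,6}→1  {1,4,5,6,7}→5  {2,3,5,6,7}→10  {3,4,5,6,7}→10
  6 left: {0,1,4,5,6,7}→6  {1,3,4,5,6,7}→15  {2,3,4,5,6,7}→20
  placing 0:e first → 35 extensions
  placing 2:c first → 21 extensions
total linear extensions = 56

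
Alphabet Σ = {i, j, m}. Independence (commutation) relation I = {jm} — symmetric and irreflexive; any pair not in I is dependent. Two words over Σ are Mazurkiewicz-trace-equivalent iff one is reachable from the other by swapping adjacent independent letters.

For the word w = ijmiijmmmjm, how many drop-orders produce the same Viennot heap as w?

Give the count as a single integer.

30

0(i) covers ∅
1(j) covers 0:i
2(m) covers 0:i
3(i) covers 1:j, 2:m
4(i) covers 3:i
5(j) covers 4:i
6(m) covers 4:i
7(m) covers 6:m
8(m) covers 7:m
9(j) covers 5:j
10(m) covers 8:m
floor of heap: 0:i
completions by unplaced set U, small U first (add the entries for U minus each lowest piece of U):
  |U|=1: {9}:1  {10}:1
  |U|=2: {5,9}:1  {8,10}:1  {9,10}:2
  |U|=3: {5,9,10}:3  {7,8,10}:1  {8,9,10}:3
  |U|=4: {5,8,9,10}:6  {6,7,8,10}:1  {7,8,9,10}:4
  |U|=5: {5,7,8,9,10}:10  {6,7,8,9,10}:5
  |U|=6: {5,6,7,8,9,10}:15
  |U|=7: {4,5,6,7,8,9,10}:15
  |U|=8: {3,4,5,6,7,8,9,10}:15
  |U|=9: {1,3,4,5,6,7,8,9,10}:15  {2,3,4,5,6,7,8,9,10}:15
  start at 0(i): 30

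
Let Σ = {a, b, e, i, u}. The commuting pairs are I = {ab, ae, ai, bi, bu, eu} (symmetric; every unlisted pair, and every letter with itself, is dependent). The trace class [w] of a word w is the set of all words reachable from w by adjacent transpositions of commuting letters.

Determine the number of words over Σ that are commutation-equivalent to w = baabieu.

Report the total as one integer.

90

drop 0:b onto floor
drop 1:a onto floor
drop 2:a onto {1:a}
drop 3:b onto {0:b}
drop 4:i onto floor
drop 5:e onto {3:b, 4:i}
drop 6:u onto {2:a, 4:i}
ground layer = {0:b, 1:a, 4:i}
drop-orders for the pieces not yet dropped (sum over which currently-grounded one goes next):
  1 to go: {5} 1  {6} 1
  2 to go: {2,6} 1  {3,5} 1  {5,6} 2
  3 to go: {0,3,5} 1  {1,2,6} 1  {2,5,6} 3  {3,5,6} 3  {4,5,6} 2
  4 to go: {0,3,5,6} 4  {1,2,5,6} 4  {2,3,5,6} 6  {2,4,5,6} 5  {3,4,5,6} 5
  5 to go: {0,2,3,5,6} 10  {0,3,4,5,6} 9  {1,2,3,5,6} 10  {1,2,4,5,6} 9  {2,3,4,5,6} 16
  if 0:b drops first: 35 orders
  if 1:a drops first: 35 orders
  if 4:i drops first: 20 orders
heap linearizations: 90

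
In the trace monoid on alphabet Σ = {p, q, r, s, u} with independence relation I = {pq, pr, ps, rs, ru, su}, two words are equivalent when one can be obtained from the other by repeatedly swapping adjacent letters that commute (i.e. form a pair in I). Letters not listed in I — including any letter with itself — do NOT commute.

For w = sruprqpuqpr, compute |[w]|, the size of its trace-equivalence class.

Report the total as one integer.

306

#0=s has no predecessor
#1=r has no predecessor
#2=u has no predecessor
#3=p depends on [2:u]
#4=r depends on [1:r]
#5=q depends on [0:s, 2:u, 4:r]
#6=p depends on [3:p]
#7=u depends on [5:q, 6:p]
#8=q depends on [7:u]
#9=p depends on [7:u]
#10=r depends on [8:q]
sources: [0:s, 1:r, 2:u]
N(rest) = Σ N(rest − s) over sources s of rest; N(one piece) = 1:
  size 1 → [9]=1  [10]=1
  size 2 → [8,10]=1  [9,10]=2
  size 3 → [8,9,10]=3
  size 4 → [7,8,9,10]=3
  size 5 → [5,7,8,9,10]=3  [6,7,8,9,10]=3
  size 6 → [0,5,7,8,9,10]=3  [3,6,7,8,9,10]=3  [4,5,7,8,9,10]=3  [5,6,7,8,9,10]=6
  size 7 → [0,4,5,7,8,9,10]=6  [0,5,6,7,8,9,10]=9  [1,4,5,7,8,9,10]=3  [3,5,6,7,8,9,10]=9  [4,5,6,7,8,9,10]=9
  size 8 → [0,1,4,5,7,8,9,10]=9  [0,3,5,6,7,8,9,10]=18  [0,4,5,6,7,8,9,10]=24  [1,4,5,6,7,8,9,10]=12  [2,3,5,6,7,8,9,10]=9  [3,4,5,6,7,8,9,10]=18
  size 9 → [0,1,4,5,6,7,8,9,10]=45  [0,2,3,5,6,7,8,9,10]=27  [0,3,4,5,6,7,8,9,10]=60  [1,3,4,5,6,7,8,9,10]=30  [2,3,4,5,6,7,8,9,10]=27
  first=0(s) contributes 57
  first=1(r) contributes 114
  first=2(u) contributes 135
|[w]| = 306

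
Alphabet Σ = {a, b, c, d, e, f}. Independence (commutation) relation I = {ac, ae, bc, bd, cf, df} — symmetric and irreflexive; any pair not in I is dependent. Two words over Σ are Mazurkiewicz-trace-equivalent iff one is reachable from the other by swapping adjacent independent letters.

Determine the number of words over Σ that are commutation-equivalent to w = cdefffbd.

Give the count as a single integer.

drop 0:c onto floor
drop 1:d onto {0:c}
drop 2:e onto {1:d}
drop 3:f onto {2:e}
drop 4:f onto {3:f}
drop 5:f onto {4:f}
drop 6:b onto {5:f}
drop 7:d onto {2:e}
ground layer = {0:c}
drop-orders for the pieces not yet dropped (sum over which currently-grounded one goes next):
  1 to go: {6} 1  {7} 1
  2 to go: {5,6} 1  {6,7} 2
  3 to go: {4,5,6} 1  {5,6,7} 3
  4 to go: {3,4,5,6} 1  {4,5,6,7} 4
  5 to go: {3,4,5,6,7} 5
  6 to go: {2,3,4,5,6,7} 5
  if 0:c drops first: 5 orders

5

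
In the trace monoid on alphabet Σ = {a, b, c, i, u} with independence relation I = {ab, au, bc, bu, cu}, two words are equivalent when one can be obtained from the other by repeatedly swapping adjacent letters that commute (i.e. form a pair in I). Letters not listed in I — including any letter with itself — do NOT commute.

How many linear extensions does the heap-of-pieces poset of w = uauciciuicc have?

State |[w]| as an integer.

piece 0:u — minimal
piece 1:a — minimal
piece 2:u rests on {0:u}
piece 3:c rests on {1:a}
piece 4:i rests on {2:u, 3:c}
piece 5:c rests on {4:i}
piece 6:i rests on {5:c}
piece 7:u rests on {6:i}
piece 8:i rests on {7:u}
piece 9:c rests on {8:i}
piece 10:c rests on {9:c}
minimal pieces: {0:u, 1:a}
ways to finish when only these pieces remain (= sum over removing one remaining piece with nothing left below it):
  1 left: {10}→1
  2 left: {9,10}→1
  3 left: {8,9,10}→1
  4 left: {7,8,9,10}→1
  5 left: {6,7,8,9,10}→1
  6 left: {5,6,7,8,9,10}→1
  7 left: {4,5,6,7,8,9,10}→1
  8 left: {2,4,5,6,7,8,9,10}→1  {3,4,5,6,7,8,9,10}→1
  9 left: {0,2,4,5,6,7,8,9,10}→1  {1,3,4,5,6,7,8,9,10}→1  {2,3,4,5,6,7,8,9,10}→2
  placing 0:u first → 3 extensions
  placing 1:a first → 3 extensions
total linear extensions = 6

6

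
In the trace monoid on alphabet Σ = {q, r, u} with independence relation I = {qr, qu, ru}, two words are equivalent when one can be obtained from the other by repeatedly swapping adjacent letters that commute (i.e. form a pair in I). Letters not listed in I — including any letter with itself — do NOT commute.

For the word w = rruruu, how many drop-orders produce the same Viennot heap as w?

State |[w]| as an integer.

0(r) covers ∅
1(r) covers 0:r
2(u) covers ∅
3(r) covers 1:r
4(u) covers 2:u
5(u) covers 4:u
floor of heap: 0:r, 2:u
completions by unplaced set U, small U first (add the entries for U minus each lowest piece of U):
  |U|=1: {3}:1  {5}:1
  |U|=2: {1,3}:1  {3,5}:2  {4,5}:1
  |U|=3: {0,1,3}:1  {1,3,5}:3  {2,4,5}:1  {3,4,5}:3
  |U|=4: {0,1,3,5}:4  {1,3,4,5}:6  {2,3,4,5}:4
  start at 0(r): 10
  start at 2(u): 10
sum over floor = 20

20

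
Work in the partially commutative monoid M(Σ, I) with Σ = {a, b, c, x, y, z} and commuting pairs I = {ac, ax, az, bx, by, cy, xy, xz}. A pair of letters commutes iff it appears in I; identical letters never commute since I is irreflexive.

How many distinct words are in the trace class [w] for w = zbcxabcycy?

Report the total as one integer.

82

#0=z has no predecessor
#1=b depends on [0:z]
#2=c depends on [1:b]
#3=x depends on [2:c]
#4=a depends on [1:b]
#5=b depends on [2:c, 4:a]
#6=c depends on [3:x, 5:b]
#7=y depends on [4:a]
#8=c depends on [6:c]
#9=y depends on [7:y]
sources: [0:z]
N(rest) = Σ N(rest − s) over sources s of rest; N(one piece) = 1:
  size 1 → [8]=1  [9]=1
  size 2 → [6,8]=1  [7,9]=1  [8,9]=2
  size 3 → [3,6,8]=1  [5,6,8]=1  [6,8,9]=3  [7,8,9]=3
  size 4 → [3,5,6,8]=2  [3,6,8,9]=4  [5,6,8,9]=4  [6,7,8,9]=6
  size 5 → [2,3,5,6,8]=2  [3,5,6,8,9]=10  [3,6,7,8,9]=10  [5,6,7,8,9]=10
  size 6 → [2,3,5,6,8,9]=12  [3,5,6,7,8,9]=30  [4,5,6,7,8,9]=10
  size 7 → [2,3,5,6,7,8,9]=42  [3,4,5,6,7,8,9]=40
  size 8 → [2,3,4,5,6,7,8,9]=82
  first=0(z) contributes 82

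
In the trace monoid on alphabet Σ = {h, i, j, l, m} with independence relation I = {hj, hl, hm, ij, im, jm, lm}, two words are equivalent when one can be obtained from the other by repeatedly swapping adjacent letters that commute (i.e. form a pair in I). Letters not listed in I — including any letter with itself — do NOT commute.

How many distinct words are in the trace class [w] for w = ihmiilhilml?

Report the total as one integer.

110

#0=i has no predecessor
#1=h depends on [0:i]
#2=m has no predecessor
#3=i depends on [1:h]
#4=i depends on [3:i]
#5=l depends on [4:i]
#6=h depends on [4:i]
#7=i depends on [5:l, 6:h]
#8=l depends on [7:i]
#9=m depends on [2:m]
#10=l depends on [8:l]
sources: [0:i, 2:m]
N(rest) = Σ N(rest − s) over sources s of rest; N(one piece) = 1:
  size 1 → [9]=1  [10]=1
  size 2 → [2,9]=1  [8,10]=1  [9,10]=2
  size 3 → [2,9,10]=3  [7,8,10]=1  [8,9,10]=3
  size 4 → [2,8,9,10]=6  [5,7,8,10]=1  [6,7,8,10]=1  [7,8,9,10]=4
  size 5 → [2,7,8,9,10]=10  [5,6,7,8,10]=2  [5,7,8,9,10]=5  [6,7,8,9,10]=5
  size 6 → [2,5,7,8,9,10]=15  [2,6,7,8,9,10]=15  [4,5,6,7,8,10]=2  [5,6,7,8,9,10]=12
  size 7 → [2,5,6,7,8,9,10]=42  [3,4,5,6,7,8,10]=2  [4,5,6,7,8,9,10]=14
  size 8 → [1,3,4,5,6,7,8,10]=2  [2,4,5,6,7,8,9,10]=56  [3,4,5,6,7,8,9,10]=16
  size 9 → [0,1,3,4,5,6,7,8,10]=2  [1,3,4,5,6,7,8,9,10]=18  [2,3,4,5,6,7,8,9,10]=72
  first=0(i) contributes 90
  first=2(m) contributes 20
|[w]| = 110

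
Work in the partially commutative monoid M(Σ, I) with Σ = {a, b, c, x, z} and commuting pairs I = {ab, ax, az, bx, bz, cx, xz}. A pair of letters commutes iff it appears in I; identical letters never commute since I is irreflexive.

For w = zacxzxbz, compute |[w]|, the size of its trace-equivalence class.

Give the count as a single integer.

piece 0:z — minimal
piece 1:a — minimal
piece 2:c rests on {0:z, 1:a}
piece 3:x — minimal
piece 4:z rests on {2:c}
piece 5:x rests on {3:x}
piece 6:b rests on {2:c}
piece 7:z rests on {4:z}
minimal pieces: {0:z, 1:a, 3:x}
ways to finish when only these pieces remain (= sum over removing one remaining piece with nothing left below it):
  1 left: {5}→1  {6}→1  {7}→1
  2 left: {3,5}→1  {4,7}→1  {5,6}→2  {5,7}→2  {6,7}→2
  3 left: {3,5,6}→3  {3,5,7}→3  {4,5,7}→3  {4,6,7}→3  {5,6,7}→6
  4 left: {2,4,6,7}→3  {3,4,5,7}→6  {3,5,6,7}→12  {4,5,6,7}→12
  5 left: {0,2,4,6,7}→3  {1,2,4,6,7}→3  {2,4,5,6,7}→15  {3,4,5,6,7}→30
  6 left: {0,1,2,4,6,7}→6  {0,2,4,5,6,7}→18  {1,2,4,5,6,7}→18  {2,3,4,5,6,7}→45
  placing 0:z first → 63 extensions
  placing 1:a first → 63 extensions
  placing 3:x first → 42 extensions
total linear extensions = 168

168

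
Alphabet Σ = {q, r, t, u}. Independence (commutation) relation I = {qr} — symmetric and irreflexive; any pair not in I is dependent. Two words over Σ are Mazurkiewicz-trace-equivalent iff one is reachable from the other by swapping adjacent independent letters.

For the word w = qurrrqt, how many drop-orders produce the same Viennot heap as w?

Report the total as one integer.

4

#0=q has no predecessor
#1=u depends on [0:q]
#2=r depends on [1:u]
#3=r depends on [2:r]
#4=r depends on [3:r]
#5=q depends on [1:u]
#6=t depends on [4:r, 5:q]
sources: [0:q]
N(rest) = Σ N(rest − s) over sources s of rest; N(one piece) = 1:
  size 1 → [6]=1
  size 2 → [4,6]=1  [5,6]=1
  size 3 → [3,4,6]=1  [4,5,6]=2
  size 4 → [2,3,4,6]=1  [3,4,5,6]=3
  size 5 → [2,3,4,5,6]=4
  first=0(q) contributes 4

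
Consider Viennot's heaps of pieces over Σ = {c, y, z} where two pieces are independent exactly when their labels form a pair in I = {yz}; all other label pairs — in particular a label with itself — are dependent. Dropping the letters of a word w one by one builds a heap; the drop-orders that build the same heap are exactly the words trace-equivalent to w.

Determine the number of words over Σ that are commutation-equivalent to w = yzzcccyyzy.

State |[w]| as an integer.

12

drop 0:y onto floor
drop 1:z onto floor
drop 2:z onto {1:z}
drop 3:c onto {0:y, 2:z}
drop 4:c onto {3:c}
drop 5:c onto {4:c}
drop 6:y onto {5:c}
drop 7:y onto {6:y}
drop 8:z onto {5:c}
drop 9:y onto {7:y}
ground layer = {0:y, 1:z}
drop-orders for the pieces not yet dropped (sum over which currently-grounded one goes next):
  1 to go: {8} 1  {9} 1
  2 to go: {7,9} 1  {8,9} 2
  3 to go: {6,7,9} 1  {7,8,9} 3
  4 to go: {6,7,8,9} 4
  5 to go: {5,6,7,8,9} 4
  6 to go: {4,5,6,7,8,9} 4
  7 to go: {3,4,5,6,7,8,9} 4
  8 to go: {0,3,4,5,6,7,8,9} 4  {2,3,4,5,6,7,8,9} 4
  if 0:y drops first: 4 orders
  if 1:z drops first: 8 orders
heap linearizations: 12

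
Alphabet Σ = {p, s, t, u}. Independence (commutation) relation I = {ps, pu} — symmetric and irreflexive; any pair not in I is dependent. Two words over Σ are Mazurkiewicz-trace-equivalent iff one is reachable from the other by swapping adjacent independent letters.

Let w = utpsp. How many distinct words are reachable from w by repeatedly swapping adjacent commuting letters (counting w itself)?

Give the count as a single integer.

#0=u has no predecessor
#1=t depends on [0:u]
#2=p depends on [1:t]
#3=s depends on [1:t]
#4=p depends on [2:p]
sources: [0:u]
N(rest) = Σ N(rest − s) over sources s of rest; N(one piece) = 1:
  size 1 → [3]=1  [4]=1
  size 2 → [2,4]=1  [3,4]=2
  size 3 → [2,3,4]=3
  first=0(u) contributes 3

3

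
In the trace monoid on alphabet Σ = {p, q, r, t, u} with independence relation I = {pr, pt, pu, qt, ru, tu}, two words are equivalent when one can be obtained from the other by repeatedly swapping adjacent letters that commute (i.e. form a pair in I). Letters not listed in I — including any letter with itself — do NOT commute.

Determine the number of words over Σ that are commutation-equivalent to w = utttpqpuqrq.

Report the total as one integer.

#0=u has no predecessor
#1=t has no predecessor
#2=t depends on [1:t]
#3=t depends on [2:t]
#4=p has no predecessor
#5=q depends on [0:u, 4:p]
#6=p depends on [5:q]
#7=u depends on [5:q]
#8=q depends on [6:p, 7:u]
#9=r depends on [3:t, 8:q]
#10=q depends on [9:r]
sources: [0:u, 1:t, 4:p]
N(rest) = Σ N(rest − s) over sources s of rest; N(one piece) = 1:
  size 1 → [10]=1
  size 2 → [9,10]=1
  size 3 → [3,9,10]=1  [8,9,10]=1
  size 4 → [2,3,9,10]=1  [3,8,9,10]=2  [6,8,9,10]=1  [7,8,9,10]=1
  size 5 → [1,2,3,9,10]=1  [2,3,8,9,10]=3  [3,6,8,9,10]=3  [3,7,8,9,10]=3  [6,7,8,9,10]=2
  size 6 → [1,2,3,8,9,10]=4  [2,3,6,8,9,10]=6  [2,3,7,8,9,10]=6  [3,6,7,8,9,10]=8  [5,6,7,8,9,10]=2
  size 7 → [0,5,6,7,8,9,10]=2  [1,2,3,6,8,9,10]=10  [1,2,3,7,8,9,10]=10  [2,3,6,7,8,9,10]=20  [3,5,6,7,8,9,10]=10  [4,5,6,7,8,9,10]=2
  size 8 → [0,3,5,6,7,8,9,10]=12  [0,4,5,6,7,8,9,10]=4  [1,2,3,6,7,8,9,10]=40  [2,3,5,6,7,8,9,10]=30  [3,4,5,6,7,8,9,10]=12
  size 9 → [0,2,3,5,6,7,8,9,10]=42  [0,3,4,5,6,7,8,9,10]=28  [1,2,3,5,6,7,8,9,10]=70  [2,3,4,5,6,7,8,9,10]=42
  first=0(u) contributes 112
  first=1(t) contributes 112
  first=4(p) contributes 112
|[w]| = 336

336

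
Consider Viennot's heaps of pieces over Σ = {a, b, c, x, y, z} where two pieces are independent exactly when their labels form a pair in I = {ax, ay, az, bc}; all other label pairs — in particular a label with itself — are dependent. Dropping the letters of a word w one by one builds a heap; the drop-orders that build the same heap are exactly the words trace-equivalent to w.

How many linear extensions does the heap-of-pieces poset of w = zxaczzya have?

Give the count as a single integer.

12

#0=z has no predecessor
#1=x depends on [0:z]
#2=a has no predecessor
#3=c depends on [1:x, 2:a]
#4=z depends on [3:c]
#5=z depends on [4:z]
#6=y depends on [5:z]
#7=a depends on [3:c]
sources: [0:z, 2:a]
N(rest) = Σ N(rest − s) over sources s of rest; N(one piece) = 1:
  size 1 → [6]=1  [7]=1
  size 2 → [5,6]=1  [6,7]=2
  size 3 → [4,5,6]=1  [5,6,7]=3
  size 4 → [4,5,6,7]=4
  size 5 → [3,4,5,6,7]=4
  size 6 → [1,3,4,5,6,7]=4  [2,3,4,5,6,7]=4
  first=0(z) contributes 8
  first=2(a) contributes 4
|[w]| = 12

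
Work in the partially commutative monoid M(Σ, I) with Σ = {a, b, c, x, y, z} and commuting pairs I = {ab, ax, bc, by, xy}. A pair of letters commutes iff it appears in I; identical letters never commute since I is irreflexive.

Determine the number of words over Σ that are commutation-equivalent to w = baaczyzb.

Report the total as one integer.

4

piece 0:b — minimal
piece 1:a — minimal
piece 2:a rests on {1:a}
piece 3:c rests on {2:a}
piece 4:z rests on {0:b, 3:c}
piece 5:y rests on {4:z}
piece 6:z rests on {5:y}
piece 7:b rests on {6:z}
minimal pieces: {0:b, 1:a}
ways to finish when only these pieces remain (= sum over removing one remaining piece with nothing left below it):
  1 left: {7}→1
  2 left: {6,7}→1
  3 left: {5,6,7}→1
  4 left: {4,5,6,7}→1
  5 left: {0,4,5,6,7}→1  {3,4,5,6,7}→1
  6 left: {0,3,4,5,6,7}→2  {2,3,4,5,6,7}→1
  placing 0:b first → 1 extensions
  placing 1:a first → 3 extensions
total linear extensions = 4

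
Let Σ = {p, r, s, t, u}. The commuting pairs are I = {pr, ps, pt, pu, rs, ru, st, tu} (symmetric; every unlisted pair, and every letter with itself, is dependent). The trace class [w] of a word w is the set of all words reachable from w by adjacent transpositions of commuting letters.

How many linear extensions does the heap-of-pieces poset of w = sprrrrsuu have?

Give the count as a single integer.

drop 0:s onto floor
drop 1:p onto floor
drop 2:r onto floor
drop 3:r onto {2:r}
drop 4:r onto {3:r}
drop 5:r onto {4:r}
drop 6:s onto {0:s}
drop 7:u onto {6:s}
drop 8:u onto {7:u}
ground layer = {0:s, 1:p, 2:r}
drop-orders for the pieces not yet dropped (sum over which currently-grounded one goes next):
  1 to go: {1} 1  {5} 1  {8} 1
  2 to go: {1,5} 2  {1,8} 2  {4,5} 1  {5,8} 2  {7,8} 1
  3 to go: {1,4,5} 3  {1,5,8} 6  {1,7,8} 3  {3,4,5} 1  {4,5,8} 3  {5,7,8} 3  {6,7,8} 1
  4 to go: {0,6,7,8} 1  {1,3,4,5} 4  {1,4,5,8} 12  {1,5,7,8} 12  {1,6,7,8} 4  {2,3,4,5} 1  {3,4,5,8} 4  {4,5,7,8} 6  {5,6,7,8} 4
  5 to go: {0,1,6,7,8} 5  {0,5,6,7,8} 5  {1,2,3,4,5} 5  {1,3,4,5,8} 20  {1,4,5,7,8} 30  {1,5,6,7,8} 20  {2,3,4,5,8} 5  {3,4,5,7,8} 10  {4,5,6,7,8} 10
  6 to go: {0,1,5,6,7,8} 30  {0,4,5,6,7,8} 15  {1,2,3,4,5,8} 30  {1,3,4,5,7,8} 60  {1,4,5,6,7,8} 60  {2,3,4,5,7,8} 15  {3,4,5,6,7,8} 20
  7 to go: {0,1,4,5,6,7,8} 105  {0,3,4,5,6,7,8} 35  {1,2,3,4,5,7,8} 105  {1,3,4,5,6,7,8} 140  {2,3,4,5,6,7,8} 35
  if 0:s drops first: 280 orders
  if 1:p drops first: 70 orders
  if 2:r drops first: 280 orders
heap linearizations: 630

630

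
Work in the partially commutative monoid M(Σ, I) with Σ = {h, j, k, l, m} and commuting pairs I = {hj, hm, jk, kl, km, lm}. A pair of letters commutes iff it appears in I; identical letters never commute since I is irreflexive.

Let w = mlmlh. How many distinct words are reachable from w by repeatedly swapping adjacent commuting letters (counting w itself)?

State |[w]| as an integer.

10

piece 0:m — minimal
piece 1:l — minimal
piece 2:m rests on {0:m}
piece 3:l rests on {1:l}
piece 4:h rests on {3:l}
minimal pieces: {0:m, 1:l}
ways to finish when only these pieces remain (= sum over removing one remaining piece with nothing left below it):
  1 left: {2}→1  {4}→1
  2 left: {0,2}→1  {2,4}→2  {3,4}→1
  3 left: {0,2,4}→3  {1,3,4}→1  {2,3,4}→3
  placing 0:m first → 4 extensions
  placing 1:l first → 6 extensions
total linear extensions = 10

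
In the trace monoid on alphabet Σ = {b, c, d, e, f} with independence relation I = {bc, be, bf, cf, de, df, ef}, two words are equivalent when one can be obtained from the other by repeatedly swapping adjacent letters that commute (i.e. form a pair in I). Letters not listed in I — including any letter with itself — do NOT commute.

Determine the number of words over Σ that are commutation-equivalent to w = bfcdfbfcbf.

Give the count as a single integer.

#0=b has no predecessor
#1=f has no predecessor
#2=c has no predecessor
#3=d depends on [0:b, 2:c]
#4=f depends on [1:f]
#5=b depends on [3:d]
#6=f depends on [4:f]
#7=c depends on [3:d]
#8=b depends on [5:b]
#9=f depends on [6:f]
sources: [0:b, 1:f, 2:c]
N(rest) = Σ N(rest − s) over sources s of rest; N(one piece) = 1:
  size 1 → [7]=1  [8]=1  [9]=1
  size 2 → [5,8]=1  [6,9]=1  [7,8]=2  [7,9]=2  [8,9]=2
  size 3 → [4,6,9]=1  [5,7,8]=3  [5,8,9]=3  [6,7,9]=3  [6,8,9]=3  [7,8,9]=6
  size 4 → [1,4,6,9]=1  [3,5,7,8]=3  [4,6,7,9]=4  [4,6,8,9]=4  [5,6,8,9]=6  [5,7,8,9]=12  [6,7,8,9]=12
  size 5 → [0,3,5,7,8]=3  [1,4,6,7,9]=5  [1,4,6,8,9]=5  [2,3,5,7,8]=3  [3,5,7,8,9]=15  [4,5,6,8,9]=10  [4,6,7,8,9]=20  [5,6,7,8,9]=30
  size 6 → [0,2,3,5,7,8]=6  [0,3,5,7,8,9]=18  [1,4,5,6,8,9]=15  [1,4,6,7,8,9]=30  [2,3,5,7,8,9]=18  [3,5,6,7,8,9]=45  [4,5,6,7,8,9]=60
  size 7 → [0,2,3,5,7,8,9]=42  [0,3,5,6,7,8,9]=63  [1,4,5,6,7,8,9]=105  [2,3,5,6,7,8,9]=63  [3,4,5,6,7,8,9]=105
  size 8 → [0,2,3,5,6,7,8,9]=168  [0,3,4,5,6,7,8,9]=168  [1,3,4,5,6,7,8,9]=210  [2,3,4,5,6,7,8,9]=168
  first=0(b) contributes 378
  first=1(f) contributes 504
  first=2(c) contributes 378
|[w]| = 1260

1260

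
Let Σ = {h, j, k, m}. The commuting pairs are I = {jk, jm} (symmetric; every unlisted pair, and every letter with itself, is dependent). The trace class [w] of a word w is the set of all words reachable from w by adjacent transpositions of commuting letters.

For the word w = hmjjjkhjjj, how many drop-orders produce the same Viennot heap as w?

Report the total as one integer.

10

0(h) covers ∅
1(m) covers 0:h
2(j) covers 0:h
3(j) covers 2:j
4(j) covers 3:j
5(k) covers 1:m
6(h) covers 4:j, 5:k
7(j) covers 6:h
8(j) covers 7:j
9(j) covers 8:j
floor of heap: 0:h
completions by unplaced set U, small U first (add the entries for U minus each lowest piece of U):
  |U|=1: {9}:1
  |U|=2: {8,9}:1
  |U|=3: {7,8,9}:1
  |U|=4: {6,7,8,9}:1
  |U|=5: {4,6,7,8,9}:1  {5,6,7,8,9}:1
  |U|=6: {1,5,6,7,8,9}:1  {3,4,6,7,8,9}:1  {4,5,6,7,8,9}:2
  |U|=7: {1,4,5,6,7,8,9}:3  {2,3,4,6,7,8,9}:1  {3,4,5,6,7,8,9}:3
  |U|=8: {1,3,4,5,6,7,8,9}:6  {2,3,4,5,6,7,8,9}:4
  start at 0(h): 10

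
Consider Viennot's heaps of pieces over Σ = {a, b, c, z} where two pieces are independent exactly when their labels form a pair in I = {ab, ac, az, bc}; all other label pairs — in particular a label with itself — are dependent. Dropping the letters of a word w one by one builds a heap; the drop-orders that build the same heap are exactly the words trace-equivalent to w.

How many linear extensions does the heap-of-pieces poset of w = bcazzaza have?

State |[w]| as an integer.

#0=b has no predecessor
#1=c has no predecessor
#2=a has no predecessor
#3=z depends on [0:b, 1:c]
#4=z depends on [3:z]
#5=a depends on [2:a]
#6=z depends on [4:z]
#7=a depends on [5:a]
sources: [0:b, 1:c, 2:a]
N(rest) = Σ N(rest − s) over sources s of rest; N(one piece) = 1:
  size 1 → [6]=1  [7]=1
  size 2 → [4,6]=1  [5,7]=1  [6,7]=2
  size 3 → [2,5,7]=1  [3,4,6]=1  [4,6,7]=3  [5,6,7]=3
  size 4 → [0,3,4,6]=1  [1,3,4,6]=1  [2,5,6,7]=4  [3,4,6,7]=4  [4,5,6,7]=6
  size 5 → [0,1,3,4,6]=2  [0,3,4,6,7]=5  [1,3,4,6,7]=5  [2,4,5,6,7]=10  [3,4,5,6,7]=10
  size 6 → [0,1,3,4,6,7]=12  [0,3,4,5,6,7]=15  [1,3,4,5,6,7]=15  [2,3,4,5,6,7]=20
  first=0(b) contributes 35
  first=1(c) contributes 35
  first=2(a) contributes 42
|[w]| = 112

112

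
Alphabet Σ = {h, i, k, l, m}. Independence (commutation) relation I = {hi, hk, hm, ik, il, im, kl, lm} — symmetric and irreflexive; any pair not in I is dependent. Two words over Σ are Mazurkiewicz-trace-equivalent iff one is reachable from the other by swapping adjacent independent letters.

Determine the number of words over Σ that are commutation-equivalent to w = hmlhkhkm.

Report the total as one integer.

drop 0:h onto floor
drop 1:m onto floor
drop 2:l onto {0:h}
drop 3:h onto {2:l}
drop 4:k onto {1:m}
drop 5:h onto {3:h}
drop 6:k onto {4:k}
drop 7:m onto {6:k}
ground layer = {0:h, 1:m}
drop-orders for the pieces not yet dropped (sum over which currently-grounded one goes next):
  1 to go: {5} 1  {7} 1
  2 to go: {3,5} 1  {5,7} 2  {6,7} 1
  3 to go: {2,3,5} 1  {3,5,7} 3  {4,6,7} 1  {5,6,7} 3
  4 to go: {0,2,3,5} 1  {1,4,6,7} 1  {2,3,5,7} 4  {3,5,6,7} 6  {4,5,6,7} 4
  5 to go: {0,2,3,5,7} 5  {1,4,5,6,7} 5  {2,3,5,6,7} 10  {3,4,5,6,7} 10
  6 to go: {0,2,3,5,6,7} 15  {1,3,4,5,6,7} 15  {2,3,4,5,6,7} 20
  if 0:h drops first: 35 orders
  if 1:m drops first: 35 orders
heap linearizations: 70

70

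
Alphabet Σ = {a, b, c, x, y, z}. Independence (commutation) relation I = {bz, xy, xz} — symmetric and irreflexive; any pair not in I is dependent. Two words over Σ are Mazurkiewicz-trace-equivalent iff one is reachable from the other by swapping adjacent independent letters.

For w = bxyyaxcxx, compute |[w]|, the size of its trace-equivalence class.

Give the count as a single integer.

piece 0:b — minimal
piece 1:x rests on {0:b}
piece 2:y rests on {0:b}
piece 3:y rests on {2:y}
piece 4:a rests on {1:x, 3:y}
piece 5:x rests on {4:a}
piece 6:c rests on {5:x}
piece 7:x rests on {6:c}
piece 8:x rests on {7:x}
minimal pieces: {0:b}
ways to finish when only these pieces remain (= sum over removing one remaining piece with nothing left below it):
  1 left: {8}→1
  2 left: {7,8}→1
  3 left: {6,7,8}→1
  4 left: {5,6,7,8}→1
  5 left: {4,5,6,7,8}→1
  6 left: {1,4,5,6,7,8}→1  {3,4,5,6,7,8}→1
  7 left: {1,3,4,5,6,7,8}→2  {2,3,4,5,6,7,8}→1
  placing 0:b first → 3 extensions

3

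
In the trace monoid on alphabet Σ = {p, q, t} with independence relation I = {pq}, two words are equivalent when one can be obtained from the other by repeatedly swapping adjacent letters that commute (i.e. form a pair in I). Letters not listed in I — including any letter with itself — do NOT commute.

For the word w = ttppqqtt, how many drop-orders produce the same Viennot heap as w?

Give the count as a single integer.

drop 0:t onto floor
drop 1:t onto {0:t}
drop 2:p onto {1:t}
drop 3:p onto {2:p}
drop 4:q onto {1:t}
drop 5:q onto {4:q}
drop 6:t onto {3:p, 5:q}
drop 7:t onto {6:t}
ground layer = {0:t}
drop-orders for the pieces not yet dropped (sum over which currently-grounded one goes next):
  1 to go: {7} 1
  2 to go: {6,7} 1
  3 to go: {3,6,7} 1  {5,6,7} 1
  4 to go: {2,3,6,7} 1  {3,5,6,7} 2  {4,5,6,7} 1
  5 to go: {2,3,5,6,7} 3  {3,4,5,6,7} 3
  6 to go: {2,3,4,5,6,7} 6
  if 0:t drops first: 6 orders

6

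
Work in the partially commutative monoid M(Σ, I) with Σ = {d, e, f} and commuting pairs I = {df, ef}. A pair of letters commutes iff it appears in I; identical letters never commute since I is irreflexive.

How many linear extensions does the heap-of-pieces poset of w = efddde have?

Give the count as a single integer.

0(e) covers ∅
1(f) covers ∅
2(d) covers 0:e
3(d) covers 2:d
4(d) covers 3:d
5(e) covers 4:d
floor of heap: 0:e, 1:f
completions by unplaced set U, small U first (add the entries for U minus each lowest piece of U):
  |U|=1: {1}:1  {5}:1
  |U|=2: {1,5}:2  {4,5}:1
  |U|=3: {1,4,5}:3  {3,4,5}:1
  |U|=4: {1,3,4,5}:4  {2,3,4,5}:1
  start at 0(e): 5
  start at 1(f): 1
sum over floor = 6

6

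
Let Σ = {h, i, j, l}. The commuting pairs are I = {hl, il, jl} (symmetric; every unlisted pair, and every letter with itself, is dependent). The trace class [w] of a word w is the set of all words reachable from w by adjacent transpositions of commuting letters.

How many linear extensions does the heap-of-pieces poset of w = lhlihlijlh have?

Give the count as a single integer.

#0=l has no predecessor
#1=h has no predecessor
#2=l depends on [0:l]
#3=i depends on [1:h]
#4=h depends on [3:i]
#5=l depends on [2:l]
#6=i depends on [4:h]
#7=j depends on [6:i]
#8=l depends on [5:l]
#9=h depends on [7:j]
sources: [0:l, 1:h]
N(rest) = Σ N(rest − s) over sources s of rest; N(one piece) = 1:
  size 1 → [8]=1  [9]=1
  size 2 → [5,8]=1  [7,9]=1  [8,9]=2
  size 3 → [2,5,8]=1  [5,8,9]=3  [6,7,9]=1  [7,8,9]=3
  size 4 → [0,2,5,8]=1  [2,5,8,9]=4  [4,6,7,9]=1  [5,7,8,9]=6  [6,7,8,9]=4
  size 5 → [0,2,5,8,9]=5  [2,5,7,8,9]=10  [3,4,6,7,9]=1  [4,6,7,8,9]=5  [5,6,7,8,9]=10
  size 6 → [0,2,5,7,8,9]=15  [1,3,4,6,7,9]=1  [2,5,6,7,8,9]=20  [3,4,6,7,8,9]=6  [4,5,6,7,8,9]=15
  size 7 → [0,2,5,6,7,8,9]=35  [1,3,4,6,7,8,9]=7  [2,4,5,6,7,8,9]=35  [3,4,5,6,7,8,9]=21
  size 8 → [0,2,4,5,6,7,8,9]=70  [1,3,4,5,6,7,8,9]=28  [2,3,4,5,6,7,8,9]=56
  first=0(l) contributes 84
  first=1(h) contributes 126
|[w]| = 210

210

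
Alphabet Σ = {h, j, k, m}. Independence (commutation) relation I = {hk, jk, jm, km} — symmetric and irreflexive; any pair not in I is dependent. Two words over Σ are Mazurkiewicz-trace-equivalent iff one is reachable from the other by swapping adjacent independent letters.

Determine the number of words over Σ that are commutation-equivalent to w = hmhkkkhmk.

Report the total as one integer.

126

#0=h has no predecessor
#1=m depends on [0:h]
#2=h depends on [1:m]
#3=k has no predecessor
#4=k depends on [3:k]
#5=k depends on [4:k]
#6=h depends on [2:h]
#7=m depends on [6:h]
#8=k depends on [5:k]
sources: [0:h, 3:k]
N(rest) = Σ N(rest − s) over sources s of rest; N(one piece) = 1:
  size 1 → [7]=1  [8]=1
  size 2 → [5,8]=1  [6,7]=1  [7,8]=2
  size 3 → [2,6,7]=1  [4,5,8]=1  [5,7,8]=3  [6,7,8]=3
  size 4 → [1,2,6,7]=1  [2,6,7,8]=4  [3,4,5,8]=1  [4,5,7,8]=4  [5,6,7,8]=6
  size 5 → [0,1,2,6,7]=1  [1,2,6,7,8]=5  [2,5,6,7,8]=10  [3,4,5,7,8]=5  [4,5,6,7,8]=10
  size 6 → [0,1,2,6,7,8]=6  [1,2,5,6,7,8]=15  [2,4,5,6,7,8]=20  [3,4,5,6,7,8]=15
  size 7 → [0,1,2,5,6,7,8]=21  [1,2,4,5,6,7,8]=35  [2,3,4,5,6,7,8]=35
  first=0(h) contributes 70
  first=3(k) contributes 56
|[w]| = 126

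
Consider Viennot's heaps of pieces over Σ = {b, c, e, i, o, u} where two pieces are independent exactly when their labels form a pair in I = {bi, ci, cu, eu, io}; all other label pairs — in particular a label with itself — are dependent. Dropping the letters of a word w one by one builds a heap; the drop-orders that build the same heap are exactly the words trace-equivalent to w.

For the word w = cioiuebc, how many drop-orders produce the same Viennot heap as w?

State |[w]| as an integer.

12

0(c) covers ∅
1(i) covers ∅
2(o) covers 0:c
3(i) covers 1:i
4(u) covers 2:o, 3:i
5(e) covers 2:o, 3:i
6(b) covers 4:u, 5:e
7(c) covers 6:b
floor of heap: 0:c, 1:i
completions by unplaced set U, small U first (add the entries for U minus each lowest piece of U):
  |U|=1: {7}:1
  |U|=2: {6,7}:1
  |U|=3: {4,6,7}:1  {5,6,7}:1
  |U|=4: {4,5,6,7}:2
  |U|=5: {2,4,5,6,7}:2  {3,4,5,6,7}:2
  |U|=6: {0,2,4,5,6,7}:2  {1,3,4,5,6,7}:2  {2,3,4,5,6,7}:4
  start at 0(c): 6
  start at 1(i): 6
sum over floor = 12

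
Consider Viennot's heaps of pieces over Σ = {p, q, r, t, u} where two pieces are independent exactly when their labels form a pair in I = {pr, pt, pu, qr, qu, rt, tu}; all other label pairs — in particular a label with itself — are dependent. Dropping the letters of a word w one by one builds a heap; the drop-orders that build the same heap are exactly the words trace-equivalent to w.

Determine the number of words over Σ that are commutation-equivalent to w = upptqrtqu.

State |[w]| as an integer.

#0=u has no predecessor
#1=p has no predecessor
#2=p depends on [1:p]
#3=t has no predecessor
#4=q depends on [2:p, 3:t]
#5=r depends on [0:u]
#6=t depends on [4:q]
#7=q depends on [6:t]
#8=u depends on [5:r]
sources: [0:u, 1:p, 3:t]
N(rest) = Σ N(rest − s) over sources s of rest; N(one piece) = 1:
  size 1 → [7]=1  [8]=1
  size 2 → [5,8]=1  [6,7]=1  [7,8]=2
  size 3 → [0,5,8]=1  [4,6,7]=1  [5,7,8]=3  [6,7,8]=3
  size 4 → [0,5,7,8]=4  [2,4,6,7]=1  [3,4,6,7]=1  [4,6,7,8]=4  [5,6,7,8]=6
  size 5 → [0,5,6,7,8]=10  [1,2,4,6,7]=1  [2,3,4,6,7]=2  [2,4,6,7,8]=5  [3,4,6,7,8]=5  [4,5,6,7,8]=10
  size 6 → [0,4,5,6,7,8]=20  [1,2,3,4,6,7]=3  [1,2,4,6,7,8]=6  [2,3,4,6,7,8]=12  [2,4,5,6,7,8]=15  [3,4,5,6,7,8]=15
  size 7 → [0,2,4,5,6,7,8]=35  [0,3,4,5,6,7,8]=35  [1,2,3,4,6,7,8]=21  [1,2,4,5,6,7,8]=21  [2,3,4,5,6,7,8]=42
  first=0(u) contributes 84
  first=1(p) contributes 112
  first=3(t) contributes 56
|[w]| = 252

252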